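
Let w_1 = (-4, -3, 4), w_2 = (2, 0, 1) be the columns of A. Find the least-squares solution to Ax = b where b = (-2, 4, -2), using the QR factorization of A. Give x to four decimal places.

q_1 = w_1/‖w_1‖ = (-4, -3, 4)/6.4031 = (-0.6247, -0.4685, 0.6247).
r_{12} = q_1·w_2 = -0.6247.
u_2 = w_2 + 0.6247·q_1 = (1.6098, -0.2927, 1.3902).
‖u_2‖ = 2.1470, so q_2 = (0.7498, -0.1363, 0.6475).
Qᵀb = (-1.8741, -3.3398).
Back-substitute: x_2 = -3.3398/2.1470 = -1.5556.
x_1 = (-1.8741 + 0.6247·(-1.5556))/6.4031 = -0.4444.

x = (-0.4444, -1.5556)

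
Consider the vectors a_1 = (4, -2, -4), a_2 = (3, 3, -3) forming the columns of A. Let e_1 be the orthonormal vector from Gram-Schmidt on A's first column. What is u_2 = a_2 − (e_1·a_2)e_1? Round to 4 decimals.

u_2 = (1.0000, 4.0000, -1.0000)

a_1 = (4, -2, -4); ‖a_1‖ = 6.0000, so e_1 = (0.6667, -0.3333, -0.6667).
e_1·a_2 = 0.6667·3 + (-0.3333)·3 + (-0.6667)·(-3) = 3.0000.
u_2 = a_2 − 3.0000·e_1 = (1.0000, 4.0000, -1.0000).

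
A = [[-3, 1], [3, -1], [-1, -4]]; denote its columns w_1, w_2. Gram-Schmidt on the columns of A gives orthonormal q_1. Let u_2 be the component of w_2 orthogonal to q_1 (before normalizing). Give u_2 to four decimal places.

u_2 = (0.6842, -0.6842, -4.1053)

w_1 = (-3, 3, -1); ‖w_1‖ = 4.3589, so q_1 = (-0.6882, 0.6882, -0.2294).
q_1·w_2 = (-0.6882)·1 + 0.6882·(-1) + (-0.2294)·(-4) = -0.4588.
u_2 = w_2 + 0.4588·q_1 = (0.6842, -0.6842, -4.1053).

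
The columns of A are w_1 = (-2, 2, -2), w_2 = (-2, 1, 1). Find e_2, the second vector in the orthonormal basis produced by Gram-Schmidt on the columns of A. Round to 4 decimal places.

w_1 = (-2, 2, -2); ‖w_1‖ = 3.4641, so e_1 = (-0.5774, 0.5774, -0.5774).
e_1·w_2 = (-0.5774)·(-2) + 0.5774·1 + (-0.5774)·1 = 1.1547.
u_2 = w_2 − 1.1547·e_1 = (-1.3333, 0.3333, 1.6667).
‖u_2‖ = 2.1602, so e_2 = (-0.6172, 0.1543, 0.7715).

e_2 = (-0.6172, 0.1543, 0.7715)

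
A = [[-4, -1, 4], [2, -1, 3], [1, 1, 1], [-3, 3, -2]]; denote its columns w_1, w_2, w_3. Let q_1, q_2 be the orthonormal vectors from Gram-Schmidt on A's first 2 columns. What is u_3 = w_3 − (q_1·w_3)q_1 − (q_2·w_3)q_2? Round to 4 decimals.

q_1 = w_1/‖w_1‖ = (-4, 2, 1, -3)/5.4772 = (-0.7303, 0.3651, 0.1826, -0.5477).
r_{12} = q_1·w_2 = -1.0954.
u_2 = w_2 + 1.0954·q_1 = (-1.8000, -0.6000, 1.2000, 2.4000).
‖u_2‖ = 3.2863, so q_2 = (-0.5477, -0.1826, 0.3651, 0.7303).
r_{13} = q_1·w_3 = -0.5477; r_{23} = q_2·w_3 = -3.8341.
u_3 = w_3 + 0.5477·q_1 + 3.8341·q_2 = (1.5000, 2.5000, 2.5000, 0.5000).

u_3 = (1.5000, 2.5000, 2.5000, 0.5000)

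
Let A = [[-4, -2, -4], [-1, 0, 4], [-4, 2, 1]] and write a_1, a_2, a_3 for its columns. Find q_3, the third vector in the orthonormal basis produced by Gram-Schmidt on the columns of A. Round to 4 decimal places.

q_3 = (-0.1231, 0.9847, -0.1231)

q_1 = a_1/‖a_1‖ = (-4, -1, -4)/5.7446 = (-0.6963, -0.1741, -0.6963).
r_{12} = q_1·a_2 = 0.0000.
u_2 = a_2 + 0.0000·q_1 = (-2.0000, 0.0000, 2.0000).
‖u_2‖ = 2.8284, so q_2 = (-0.7071, 0.0000, 0.7071).
r_{13} = q_1·a_3 = 1.3926; r_{23} = q_2·a_3 = 3.5355.
u_3 = a_3 − 1.3926·q_1 − 3.5355·q_2 = (-0.5303, 4.2424, -0.5303).
‖u_3‖ = 4.3082, so q_3 = (-0.1231, 0.9847, -0.1231).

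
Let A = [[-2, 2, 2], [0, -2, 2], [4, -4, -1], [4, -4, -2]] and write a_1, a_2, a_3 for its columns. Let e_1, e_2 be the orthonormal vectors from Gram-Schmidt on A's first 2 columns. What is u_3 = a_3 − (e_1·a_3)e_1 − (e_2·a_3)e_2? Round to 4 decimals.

a_1 = (-2, 0, 4, 4); ‖a_1‖ = 6.0000, so e_1 = (-0.3333, 0.0000, 0.6667, 0.6667).
e_1·a_2 = (-0.3333)·2 + 0.0000·(-2) + 0.6667·(-4) + 0.6667·(-4) = -6.0000.
u_2 = a_2 + 6.0000·e_1 = (0.0000, -2.0000, 0.0000, 0.0000).
‖u_2‖ = 2.0000, so e_2 = (0.0000, -1.0000, 0.0000, 0.0000).
e_1·a_3 = (-0.3333)·2 + 0.0000·2 + 0.6667·(-1) + 0.6667·(-2) = -2.6667; e_2·a_3 = 0.0000·2 + (-1.0000)·2 + 0.0000·(-1) + 0.0000·(-2) = -2.0000.
u_3 = a_3 + 2.6667·e_1 + 2.0000·e_2 = (1.1111, 0.0000, 0.7778, -0.2222).

u_3 = (1.1111, 0.0000, 0.7778, -0.2222)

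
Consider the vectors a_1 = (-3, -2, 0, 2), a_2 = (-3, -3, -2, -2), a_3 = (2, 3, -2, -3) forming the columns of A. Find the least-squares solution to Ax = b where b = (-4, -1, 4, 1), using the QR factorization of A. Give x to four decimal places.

x = (0.2370, -0.0406, -0.6899)

a_1 = (-3, -2, 0, 2); ‖a_1‖ = 4.1231, so e_1 = (-0.7276, -0.4851, 0.0000, 0.4851).
e_1·a_2 = (-0.7276)·(-3) + (-0.4851)·(-3) + 0.0000·(-2) + 0.4851·(-2) = 2.6679.
u_2 = a_2 − 2.6679·e_1 = (-1.0588, -1.7059, -2.0000, -3.2941).
‖u_2‖ = 4.3454, so e_2 = (-0.2437, -0.3926, -0.4603, -0.7581).
e_1·a_3 = (-0.7276)·2 + (-0.4851)·3 + 0.0000·(-2) + 0.4851·(-3) = -4.3656; e_2·a_3 = (-0.2437)·2 + (-0.3926)·3 + (-0.4603)·(-2) + (-0.7581)·(-3) = 1.5297.
u_3 = a_3 + 4.3656·e_1 − 1.5297·e_2 = (-0.8037, 1.4829, -1.2960, 0.2773).
‖u_3‖ = 2.1451, so e_3 = (-0.3747, 0.6913, -0.6042, 0.1293).
Qᵀb = (3.8806, -1.2319, -1.4799).
Back-substitute: x_3 = -1.4799/2.1451 = -0.6899.
x_2 = (-1.2319 − 1.5297·(-0.6899))/4.3454 = -0.0406.
x_1 = (3.8806 − 2.6679·(-0.0406) + 4.3656·(-0.6899))/4.1231 = 0.2370.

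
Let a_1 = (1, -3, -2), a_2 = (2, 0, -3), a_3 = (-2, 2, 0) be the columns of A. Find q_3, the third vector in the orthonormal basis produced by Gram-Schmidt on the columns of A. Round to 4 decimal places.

a_1 = (1, -3, -2); ‖a_1‖ = 3.7417, so q_1 = (0.2673, -0.8018, -0.5345).
q_1·a_2 = 0.2673·2 + (-0.8018)·0 + (-0.5345)·(-3) = 2.1381.
u_2 = a_2 − 2.1381·q_1 = (1.4286, 1.7143, -1.8571).
‖u_2‖ = 2.9032, so q_2 = (0.4921, 0.5905, -0.6397).
q_1·a_3 = 0.2673·(-2) + (-0.8018)·2 + (-0.5345)·0 = -2.1381; q_2·a_3 = 0.4921·(-2) + 0.5905·2 + (-0.6397)·0 = 0.1968.
u_3 = a_3 + 2.1381·q_1 − 0.1968·q_2 = (-1.5254, 0.1695, -1.0169).
‖u_3‖ = 1.8411, so q_3 = (-0.8285, 0.0921, -0.5523).

q_3 = (-0.8285, 0.0921, -0.5523)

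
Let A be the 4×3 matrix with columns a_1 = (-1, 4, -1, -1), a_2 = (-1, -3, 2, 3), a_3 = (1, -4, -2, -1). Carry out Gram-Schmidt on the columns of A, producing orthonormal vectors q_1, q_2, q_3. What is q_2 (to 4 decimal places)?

q_1 = a_1/‖a_1‖ = (-1, 4, -1, -1)/4.3589 = (-0.2294, 0.9177, -0.2294, -0.2294).
r_{12} = q_1·a_2 = -3.6707.
u_2 = a_2 + 3.6707·q_1 = (-1.8421, 0.3684, 1.1579, 2.1579).
‖u_2‖ = 3.0865, so q_2 = (-0.5968, 0.1194, 0.3752, 0.6991).

q_2 = (-0.5968, 0.1194, 0.3752, 0.6991)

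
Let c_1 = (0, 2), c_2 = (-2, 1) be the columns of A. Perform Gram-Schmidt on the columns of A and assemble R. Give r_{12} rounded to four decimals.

r_{12} = 1.0000

c_1 = (0, 2); ‖c_1‖ = 2.0000, so e_1 = (0.0000, 1.0000).
r_{12} = e_1·c_2 = 1.0000.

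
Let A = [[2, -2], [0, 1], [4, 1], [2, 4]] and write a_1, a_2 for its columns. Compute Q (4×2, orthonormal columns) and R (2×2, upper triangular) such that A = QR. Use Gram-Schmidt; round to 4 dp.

Q = [[0.4082, -0.6065], [0.0000, 0.2274], [0.8165, -0.0758], [0.4082, 0.7581]], R = [[4.8990, 1.6330], [0.0000, 4.3970]]

a_1 = (2, 0, 4, 2); ‖a_1‖ = 4.8990, so e_1 = (0.4082, 0.0000, 0.8165, 0.4082).
e_1·a_2 = 0.4082·(-2) + 0.0000·1 + 0.8165·1 + 0.4082·4 = 1.6330.
u_2 = a_2 − 1.6330·e_1 = (-2.6667, 1.0000, -0.3333, 3.3333).
‖u_2‖ = 4.3970, so e_2 = (-0.6065, 0.2274, -0.0758, 0.7581).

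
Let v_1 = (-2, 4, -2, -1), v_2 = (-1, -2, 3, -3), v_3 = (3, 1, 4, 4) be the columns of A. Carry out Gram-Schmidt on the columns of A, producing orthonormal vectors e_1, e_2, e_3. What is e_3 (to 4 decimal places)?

e_1 = v_1/‖v_1‖ = (-2, 4, -2, -1)/5.0000 = (-0.4000, 0.8000, -0.4000, -0.2000).
r_{12} = e_1·v_2 = -1.8000.
u_2 = v_2 + 1.8000·e_1 = (-1.7200, -0.5600, 2.2800, -3.3600).
‖u_2‖ = 4.4452, so e_2 = (-0.3869, -0.1260, 0.5129, -0.7559).
r_{13} = e_1·v_3 = -2.8000; r_{23} = e_2·v_3 = -2.2586.
u_3 = v_3 + 2.8000·e_1 + 2.2586·e_2 = (1.0061, 2.9555, 4.0385, 1.7328).
‖u_3‖ = 5.3906, so e_3 = (0.1866, 0.5483, 0.7492, 0.3214).

e_3 = (0.1866, 0.5483, 0.7492, 0.3214)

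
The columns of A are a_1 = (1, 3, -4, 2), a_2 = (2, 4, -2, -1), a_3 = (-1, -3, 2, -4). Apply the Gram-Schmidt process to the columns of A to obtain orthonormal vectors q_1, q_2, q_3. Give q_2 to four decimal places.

a_1 = (1, 3, -4, 2); ‖a_1‖ = 5.4772, so q_1 = (0.1826, 0.5477, -0.7303, 0.3651).
q_1·a_2 = 0.1826·2 + 0.5477·4 + (-0.7303)·(-2) + 0.3651·(-1) = 3.6515.
u_2 = a_2 − 3.6515·q_1 = (1.3333, 2.0000, 0.6667, -2.3333).
‖u_2‖ = 3.4157, so q_2 = (0.3904, 0.5855, 0.1952, -0.6831).

q_2 = (0.3904, 0.5855, 0.1952, -0.6831)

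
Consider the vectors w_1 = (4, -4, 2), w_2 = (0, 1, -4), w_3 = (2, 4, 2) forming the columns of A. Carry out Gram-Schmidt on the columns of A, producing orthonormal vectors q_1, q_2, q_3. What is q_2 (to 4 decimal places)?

q_2 = (0.3698, -0.0925, -0.9245)

w_1 = (4, -4, 2); ‖w_1‖ = 6.0000, so q_1 = (0.6667, -0.6667, 0.3333).
q_1·w_2 = 0.6667·0 + (-0.6667)·1 + 0.3333·(-4) = -2.0000.
u_2 = w_2 + 2.0000·q_1 = (1.3333, -0.3333, -3.3333).
‖u_2‖ = 3.6056, so q_2 = (0.3698, -0.0925, -0.9245).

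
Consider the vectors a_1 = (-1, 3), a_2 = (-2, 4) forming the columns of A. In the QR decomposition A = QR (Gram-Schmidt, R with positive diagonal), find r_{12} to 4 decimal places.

r_{12} = 4.4272

a_1 = (-1, 3); ‖a_1‖ = 3.1623, so e_1 = (-0.3162, 0.9487).
r_{12} = e_1·a_2 = 4.4272.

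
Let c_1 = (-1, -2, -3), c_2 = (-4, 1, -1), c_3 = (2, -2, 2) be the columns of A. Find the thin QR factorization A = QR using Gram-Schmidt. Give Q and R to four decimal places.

c_1 = (-1, -2, -3); ‖c_1‖ = 3.7417, so q_1 = (-0.2673, -0.5345, -0.8018).
q_1·c_2 = (-0.2673)·(-4) + (-0.5345)·1 + (-0.8018)·(-1) = 1.3363.
u_2 = c_2 − 1.3363·q_1 = (-3.6429, 1.7143, 0.0714).
‖u_2‖ = 4.0267, so q_2 = (-0.9047, 0.4257, 0.0177).
q_1·c_3 = (-0.2673)·2 + (-0.5345)·(-2) + (-0.8018)·2 = -1.0690; q_2·c_3 = (-0.9047)·2 + 0.4257·(-2) + 0.0177·2 = -2.6253.
u_3 = c_3 + 1.0690·q_1 + 2.6253·q_2 = (-0.6608, -1.4537, 1.1894).
‖u_3‖ = 1.9912, so q_3 = (-0.3319, -0.7301, 0.5974).

Q = [[-0.2673, -0.9047, -0.3319], [-0.5345, 0.4257, -0.7301], [-0.8018, 0.0177, 0.5974]], R = [[3.7417, 1.3363, -1.0690], [0.0000, 4.0267, -2.6253], [0.0000, 0.0000, 1.9912]]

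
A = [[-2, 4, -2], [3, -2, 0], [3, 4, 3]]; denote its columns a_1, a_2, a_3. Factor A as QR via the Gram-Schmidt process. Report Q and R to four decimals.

Q = [[-0.4264, 0.6380, -0.6412], [0.6396, -0.2886, -0.7125], [0.6396, 0.7139, 0.2850]], R = [[4.6904, -0.4264, 2.7716], [0.0000, 5.9848, 0.8658], [0.0000, 0.0000, 2.1374]]

e_1 = a_1/‖a_1‖ = (-2, 3, 3)/4.6904 = (-0.4264, 0.6396, 0.6396).
r_{12} = e_1·a_2 = -0.4264.
u_2 = a_2 + 0.4264·e_1 = (3.8182, -1.7273, 4.2727).
‖u_2‖ = 5.9848, so e_2 = (0.6380, -0.2886, 0.7139).
r_{13} = e_1·a_3 = 2.7716; r_{23} = e_2·a_3 = 0.8658.
u_3 = a_3 − 2.7716·e_1 − 0.8658·e_2 = (-1.3706, -1.5228, 0.6091).
‖u_3‖ = 2.1374, so e_3 = (-0.6412, -0.7125, 0.2850).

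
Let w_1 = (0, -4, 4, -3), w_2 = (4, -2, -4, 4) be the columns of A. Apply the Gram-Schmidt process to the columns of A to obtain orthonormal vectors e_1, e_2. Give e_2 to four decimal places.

w_1 = (0, -4, 4, -3); ‖w_1‖ = 6.4031, so e_1 = (0.0000, -0.6247, 0.6247, -0.4685).
e_1·w_2 = 0.0000·4 + (-0.6247)·(-2) + 0.6247·(-4) + (-0.4685)·4 = -3.1235.
u_2 = w_2 + 3.1235·e_1 = (4.0000, -3.9512, -2.0488, 2.5366).
‖u_2‖ = 6.4995, so e_2 = (0.6154, -0.6079, -0.3152, 0.3903).

e_2 = (0.6154, -0.6079, -0.3152, 0.3903)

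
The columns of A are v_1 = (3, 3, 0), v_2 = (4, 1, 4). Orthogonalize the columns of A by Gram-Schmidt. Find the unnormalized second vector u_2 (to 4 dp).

v_1 = (3, 3, 0); ‖v_1‖ = 4.2426, so e_1 = (0.7071, 0.7071, 0.0000).
e_1·v_2 = 0.7071·4 + 0.7071·1 + 0.0000·4 = 3.5355.
u_2 = v_2 − 3.5355·e_1 = (1.5000, -1.5000, 4.0000).

u_2 = (1.5000, -1.5000, 4.0000)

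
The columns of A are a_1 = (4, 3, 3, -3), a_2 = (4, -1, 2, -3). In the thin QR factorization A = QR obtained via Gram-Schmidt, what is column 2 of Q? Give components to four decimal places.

a_1 = (4, 3, 3, -3); ‖a_1‖ = 6.5574, so e_1 = (0.6100, 0.4575, 0.4575, -0.4575).
e_1·a_2 = 0.6100·4 + 0.4575·(-1) + 0.4575·2 + (-0.4575)·(-3) = 4.2700.
u_2 = a_2 − 4.2700·e_1 = (1.3953, -2.9535, 0.0465, -1.0465).
‖u_2‖ = 3.4304, so e_2 = (0.4068, -0.8610, 0.0136, -0.3051).

e_2 = (0.4068, -0.8610, 0.0136, -0.3051)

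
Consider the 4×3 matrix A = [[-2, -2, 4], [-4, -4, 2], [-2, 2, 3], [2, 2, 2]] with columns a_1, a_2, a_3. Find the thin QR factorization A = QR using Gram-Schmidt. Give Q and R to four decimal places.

Q = [[-0.3780, -0.1543, 0.7071], [-0.7559, -0.3086, 0.0000], [-0.3780, 0.9258, 0.0000], [0.3780, 0.1543, 0.7071]], R = [[5.2915, 3.7796, -3.4017], [0.0000, 3.7033, 1.8516], [0.0000, 0.0000, 4.2426]]

a_1 = (-2, -4, -2, 2); ‖a_1‖ = 5.2915, so q_1 = (-0.3780, -0.7559, -0.3780, 0.3780).
q_1·a_2 = (-0.3780)·(-2) + (-0.7559)·(-4) + (-0.3780)·2 + 0.3780·2 = 3.7796.
u_2 = a_2 − 3.7796·q_1 = (-0.5714, -1.1429, 3.4286, 0.5714).
‖u_2‖ = 3.7033, so q_2 = (-0.1543, -0.3086, 0.9258, 0.1543).
q_1·a_3 = (-0.3780)·4 + (-0.7559)·2 + (-0.3780)·3 + 0.3780·2 = -3.4017; q_2·a_3 = (-0.1543)·4 + (-0.3086)·2 + 0.9258·3 + 0.1543·2 = 1.8516.
u_3 = a_3 + 3.4017·q_1 − 1.8516·q_2 = (3.0000, 0.0000, 0.0000, 3.0000).
‖u_3‖ = 4.2426, so q_3 = (0.7071, 0.0000, 0.0000, 0.7071).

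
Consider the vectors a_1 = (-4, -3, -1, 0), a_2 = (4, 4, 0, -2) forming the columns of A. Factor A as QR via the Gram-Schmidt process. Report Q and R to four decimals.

Q = [[-0.7845, -0.1273], [-0.5883, 0.3181], [-0.1961, -0.4454], [0.0000, -0.8272]], R = [[5.0990, -5.4913], [0.0000, 2.4179]]

a_1 = (-4, -3, -1, 0); ‖a_1‖ = 5.0990, so q_1 = (-0.7845, -0.5883, -0.1961, 0.0000).
q_1·a_2 = (-0.7845)·4 + (-0.5883)·4 + (-0.1961)·0 + 0.0000·(-2) = -5.4913.
u_2 = a_2 + 5.4913·q_1 = (-0.3077, 0.7692, -1.0769, -2.0000).
‖u_2‖ = 2.4179, so q_2 = (-0.1273, 0.3181, -0.4454, -0.8272).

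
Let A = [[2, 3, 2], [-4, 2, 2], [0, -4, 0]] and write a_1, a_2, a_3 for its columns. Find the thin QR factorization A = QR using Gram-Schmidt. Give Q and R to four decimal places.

Q = [[0.4472, 0.5963, 0.6667], [-0.8944, 0.2981, 0.3333], [0.0000, -0.7454, 0.6667]], R = [[4.4721, -0.4472, -0.8944], [0.0000, 5.3666, 1.7889], [0.0000, 0.0000, 2.0000]]

a_1 = (2, -4, 0); ‖a_1‖ = 4.4721, so q_1 = (0.4472, -0.8944, 0.0000).
q_1·a_2 = 0.4472·3 + (-0.8944)·2 + 0.0000·(-4) = -0.4472.
u_2 = a_2 + 0.4472·q_1 = (3.2000, 1.6000, -4.0000).
‖u_2‖ = 5.3666, so q_2 = (0.5963, 0.2981, -0.7454).
q_1·a_3 = 0.4472·2 + (-0.8944)·2 + 0.0000·0 = -0.8944; q_2·a_3 = 0.5963·2 + 0.2981·2 + (-0.7454)·0 = 1.7889.
u_3 = a_3 + 0.8944·q_1 − 1.7889·q_2 = (1.3333, 0.6667, 1.3333).
‖u_3‖ = 2.0000, so q_3 = (0.6667, 0.3333, 0.6667).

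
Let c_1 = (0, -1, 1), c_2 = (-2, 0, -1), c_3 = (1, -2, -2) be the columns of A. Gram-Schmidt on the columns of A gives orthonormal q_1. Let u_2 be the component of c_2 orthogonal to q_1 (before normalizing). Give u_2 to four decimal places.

u_2 = (-2.0000, -0.5000, -0.5000)

c_1 = (0, -1, 1); ‖c_1‖ = 1.4142, so q_1 = (0.0000, -0.7071, 0.7071).
q_1·c_2 = 0.0000·(-2) + (-0.7071)·0 + 0.7071·(-1) = -0.7071.
u_2 = c_2 + 0.7071·q_1 = (-2.0000, -0.5000, -0.5000).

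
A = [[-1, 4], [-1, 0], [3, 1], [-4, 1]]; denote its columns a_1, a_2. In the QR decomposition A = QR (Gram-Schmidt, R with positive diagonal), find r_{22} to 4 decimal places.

r_{22} = 4.1321

a_1 = (-1, -1, 3, -4); ‖a_1‖ = 5.1962, so q_1 = (-0.1925, -0.1925, 0.5774, -0.7698).
q_1·a_2 = (-0.1925)·4 + (-0.1925)·0 + 0.5774·1 + (-0.7698)·1 = -0.9623.
u_2 = a_2 + 0.9623·q_1 = (3.8148, -0.1852, 1.5556, 0.2593).
r_{22} = ‖u_2‖ = 4.1321.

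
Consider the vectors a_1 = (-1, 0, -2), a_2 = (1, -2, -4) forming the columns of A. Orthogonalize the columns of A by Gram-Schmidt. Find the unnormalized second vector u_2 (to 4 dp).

u_2 = (2.4000, -2.0000, -1.2000)

a_1 = (-1, 0, -2); ‖a_1‖ = 2.2361, so e_1 = (-0.4472, 0.0000, -0.8944).
e_1·a_2 = (-0.4472)·1 + 0.0000·(-2) + (-0.8944)·(-4) = 3.1305.
u_2 = a_2 − 3.1305·e_1 = (2.4000, -2.0000, -1.2000).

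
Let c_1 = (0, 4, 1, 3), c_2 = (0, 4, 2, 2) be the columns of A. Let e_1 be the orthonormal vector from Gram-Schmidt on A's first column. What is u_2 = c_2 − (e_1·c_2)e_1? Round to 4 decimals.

u_2 = (0.0000, 0.3077, 1.0769, -0.7692)

e_1 = c_1/‖c_1‖ = (0, 4, 1, 3)/5.0990 = (0.0000, 0.7845, 0.1961, 0.5883).
r_{12} = e_1·c_2 = 4.7068.
u_2 = c_2 − 4.7068·e_1 = (0.0000, 0.3077, 1.0769, -0.7692).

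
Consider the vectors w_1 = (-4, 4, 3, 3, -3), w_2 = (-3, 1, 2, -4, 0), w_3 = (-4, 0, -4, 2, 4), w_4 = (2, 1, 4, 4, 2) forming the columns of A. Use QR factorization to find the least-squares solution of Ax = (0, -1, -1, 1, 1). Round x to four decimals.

e_1 = w_1/‖w_1‖ = (-4, 4, 3, 3, -3)/7.6811 = (-0.5208, 0.5208, 0.3906, 0.3906, -0.3906).
r_{12} = e_1·w_2 = 1.3019.
u_2 = w_2 − 1.3019·e_1 = (-2.3220, 0.3220, 1.4915, -4.5085, 0.5085).
‖u_2‖ = 5.3203, so e_2 = (-0.4365, 0.0605, 0.2803, -0.8474, 0.0956).
r_{13} = e_1·w_3 = -0.2604; r_{23} = e_2·w_3 = -0.6881.
u_3 = w_3 + 0.2604·e_1 + 0.6881·e_2 = (-4.4359, 0.1772, -3.7054, 1.5186, 3.9641).
‖u_3‖ = 7.1735, so e_3 = (-0.6184, 0.0247, -0.5165, 0.2117, 0.5526).
r_{14} = e_1·w_4 = 1.8226; r_{24} = e_2·w_4 = -2.8895; r_{34} = e_3·w_4 = -1.3262.
u_4 = w_4 − 1.8226·e_1 + 2.8895·e_2 + 1.3262·e_3 = (0.8679, 0.2585, 3.4131, 1.1203, 3.7209).
‖u_4‖ = 5.2507, so e_4 = (0.1653, 0.0492, 0.6500, 0.2134, 0.7087).
Qᵀb = (-0.9113, -1.0927, 1.2561, 0.2227).
Back-substitute: x_4 = 0.2227/5.2507 = 0.0424.
x_3 = (1.2561 + 1.3262·0.0424)/7.1735 = 0.1829.
x_2 = (-1.0927 + 0.6881·0.1829 + 2.8895·0.0424)/5.3203 = -0.1587.
x_1 = (-0.9113 − 1.3019·(-0.1587) + 0.2604·0.1829 − 1.8226·0.0424)/7.6811 = -0.0956.

x = (-0.0956, -0.1587, 0.1829, 0.0424)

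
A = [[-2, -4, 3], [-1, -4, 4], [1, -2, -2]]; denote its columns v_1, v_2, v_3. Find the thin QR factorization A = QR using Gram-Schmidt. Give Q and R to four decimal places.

v_1 = (-2, -1, 1); ‖v_1‖ = 2.4495, so q_1 = (-0.8165, -0.4082, 0.4082).
q_1·v_2 = (-0.8165)·(-4) + (-0.4082)·(-4) + 0.4082·(-2) = 4.0825.
u_2 = v_2 − 4.0825·q_1 = (-0.6667, -2.3333, -3.6667).
‖u_2‖ = 4.3970, so q_2 = (-0.1516, -0.5307, -0.8339).
q_1·v_3 = (-0.8165)·3 + (-0.4082)·4 + 0.4082·(-2) = -4.8990; q_2·v_3 = (-0.1516)·3 + (-0.5307)·4 + (-0.8339)·(-2) = -0.9097.
u_3 = v_3 + 4.8990·q_1 + 0.9097·q_2 = (-1.1379, 1.5172, -0.7586).
‖u_3‖ = 2.0426, so q_3 = (-0.5571, 0.7428, -0.3714).

Q = [[-0.8165, -0.1516, -0.5571], [-0.4082, -0.5307, 0.7428], [0.4082, -0.8339, -0.3714]], R = [[2.4495, 4.0825, -4.8990], [0.0000, 4.3970, -0.9097], [0.0000, 0.0000, 2.0426]]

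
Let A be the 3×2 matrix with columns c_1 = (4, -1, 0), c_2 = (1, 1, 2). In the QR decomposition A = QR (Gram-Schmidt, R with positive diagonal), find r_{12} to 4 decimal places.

c_1 = (4, -1, 0); ‖c_1‖ = 4.1231, so q_1 = (0.9701, -0.2425, 0.0000).
r_{12} = q_1·c_2 = 0.7276.

r_{12} = 0.7276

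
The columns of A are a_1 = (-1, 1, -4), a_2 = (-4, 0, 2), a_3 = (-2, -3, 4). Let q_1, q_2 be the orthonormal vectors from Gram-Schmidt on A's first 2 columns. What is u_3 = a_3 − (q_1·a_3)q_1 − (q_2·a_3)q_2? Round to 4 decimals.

a_1 = (-1, 1, -4); ‖a_1‖ = 4.2426, so q_1 = (-0.2357, 0.2357, -0.9428).
q_1·a_2 = (-0.2357)·(-4) + 0.2357·0 + (-0.9428)·2 = -0.9428.
u_2 = a_2 + 0.9428·q_1 = (-4.2222, 0.2222, 1.1111).
‖u_2‖ = 4.3716, so q_2 = (-0.9658, 0.0508, 0.2542).
q_1·a_3 = (-0.2357)·(-2) + 0.2357·(-3) + (-0.9428)·4 = -4.0069; q_2·a_3 = (-0.9658)·(-2) + 0.0508·(-3) + 0.2542·4 = 2.7958.
u_3 = a_3 + 4.0069·q_1 − 2.7958·q_2 = (-0.2442, -2.1977, -0.4884).

u_3 = (-0.2442, -2.1977, -0.4884)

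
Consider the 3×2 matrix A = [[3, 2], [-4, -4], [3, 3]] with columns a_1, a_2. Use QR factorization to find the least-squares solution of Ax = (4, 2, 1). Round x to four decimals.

a_1 = (3, -4, 3); ‖a_1‖ = 5.8310, so e_1 = (0.5145, -0.6860, 0.5145).
e_1·a_2 = 0.5145·2 + (-0.6860)·(-4) + 0.5145·3 = 5.3165.
u_2 = a_2 − 5.3165·e_1 = (-0.7353, -0.3529, 0.2647).
‖u_2‖ = 0.8575, so e_2 = (-0.8575, -0.4116, 0.3087).
Qᵀb = (1.2005, -3.9445).
Back-substitute: x_2 = -3.9445/0.8575 = -4.6000.
x_1 = (1.2005 − 5.3165·(-4.6000))/5.8310 = 4.4000.

x = (4.4000, -4.6000)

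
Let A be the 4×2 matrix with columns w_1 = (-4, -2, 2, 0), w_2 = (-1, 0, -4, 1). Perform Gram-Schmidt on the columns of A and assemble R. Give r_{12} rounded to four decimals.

e_1 = w_1/‖w_1‖ = (-4, -2, 2, 0)/4.8990 = (-0.8165, -0.4082, 0.4082, 0.0000).
r_{12} = e_1·w_2 = -0.8165.

r_{12} = -0.8165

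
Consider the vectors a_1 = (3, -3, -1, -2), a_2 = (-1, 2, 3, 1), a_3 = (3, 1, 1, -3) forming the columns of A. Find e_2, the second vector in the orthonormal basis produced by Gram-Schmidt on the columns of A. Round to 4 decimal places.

a_1 = (3, -3, -1, -2); ‖a_1‖ = 4.7958, so e_1 = (0.6255, -0.6255, -0.2085, -0.4170).
e_1·a_2 = 0.6255·(-1) + (-0.6255)·2 + (-0.2085)·3 + (-0.4170)·1 = -2.9192.
u_2 = a_2 + 2.9192·e_1 = (0.8261, 0.1739, 2.3913, -0.2174).
‖u_2‖ = 2.5452, so e_2 = (0.3246, 0.0683, 0.9395, -0.0854).

e_2 = (0.3246, 0.0683, 0.9395, -0.0854)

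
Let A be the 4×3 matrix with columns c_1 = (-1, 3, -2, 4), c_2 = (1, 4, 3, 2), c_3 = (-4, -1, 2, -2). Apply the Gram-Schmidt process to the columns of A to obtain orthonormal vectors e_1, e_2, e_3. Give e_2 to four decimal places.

e_1 = c_1/‖c_1‖ = (-1, 3, -2, 4)/5.4772 = (-0.1826, 0.5477, -0.3651, 0.7303).
r_{12} = e_1·c_2 = 2.3735.
u_2 = c_2 − 2.3735·e_1 = (1.4333, 2.7000, 3.8667, 0.2667).
‖u_2‖ = 4.9363, so e_2 = (0.2904, 0.5470, 0.7833, 0.0540).

e_2 = (0.2904, 0.5470, 0.7833, 0.0540)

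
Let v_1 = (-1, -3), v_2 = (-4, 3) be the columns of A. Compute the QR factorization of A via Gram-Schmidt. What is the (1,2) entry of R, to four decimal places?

r_{12} = -1.5811

v_1 = (-1, -3); ‖v_1‖ = 3.1623, so e_1 = (-0.3162, -0.9487).
r_{12} = e_1·v_2 = -1.5811.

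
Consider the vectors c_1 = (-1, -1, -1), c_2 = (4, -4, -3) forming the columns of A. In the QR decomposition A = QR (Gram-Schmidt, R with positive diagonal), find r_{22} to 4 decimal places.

c_1 = (-1, -1, -1); ‖c_1‖ = 1.7321, so q_1 = (-0.5774, -0.5774, -0.5774).
q_1·c_2 = (-0.5774)·4 + (-0.5774)·(-4) + (-0.5774)·(-3) = 1.7321.
u_2 = c_2 − 1.7321·q_1 = (5.0000, -3.0000, -2.0000).
r_{22} = ‖u_2‖ = 6.1644.

r_{22} = 6.1644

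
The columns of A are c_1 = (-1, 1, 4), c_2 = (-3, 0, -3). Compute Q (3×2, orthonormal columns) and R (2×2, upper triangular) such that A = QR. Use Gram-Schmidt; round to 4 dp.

Q = [[-0.2357, -0.9526], [0.2357, 0.1361], [0.9428, -0.2722]], R = [[4.2426, -2.1213], [0.0000, 3.6742]]

e_1 = c_1/‖c_1‖ = (-1, 1, 4)/4.2426 = (-0.2357, 0.2357, 0.9428).
r_{12} = e_1·c_2 = -2.1213.
u_2 = c_2 + 2.1213·e_1 = (-3.5000, 0.5000, -1.0000).
‖u_2‖ = 3.6742, so e_2 = (-0.9526, 0.1361, -0.2722).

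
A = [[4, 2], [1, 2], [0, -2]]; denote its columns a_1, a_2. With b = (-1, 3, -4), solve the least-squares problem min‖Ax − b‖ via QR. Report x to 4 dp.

x = (-1.2692, 2.0577)

e_1 = a_1/‖a_1‖ = (4, 1, 0)/4.1231 = (0.9701, 0.2425, 0.0000).
r_{12} = e_1·a_2 = 2.4254.
u_2 = a_2 − 2.4254·e_1 = (-0.3529, 1.4118, -2.0000).
‖u_2‖ = 2.4734, so e_2 = (-0.1427, 0.5708, -0.8086).
Qᵀb = (-0.2425, 5.0895).
Back-substitute: x_2 = 5.0895/2.4734 = 2.0577.
x_1 = (-0.2425 − 2.4254·2.0577)/4.1231 = -1.2692.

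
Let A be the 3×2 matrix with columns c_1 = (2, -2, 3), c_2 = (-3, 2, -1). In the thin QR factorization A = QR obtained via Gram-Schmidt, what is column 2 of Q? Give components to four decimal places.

e_2 = (-0.7299, 0.2336, 0.6424)

e_1 = c_1/‖c_1‖ = (2, -2, 3)/4.1231 = (0.4851, -0.4851, 0.7276).
r_{12} = e_1·c_2 = -3.1530.
u_2 = c_2 + 3.1530·e_1 = (-1.4706, 0.4706, 1.2941).
‖u_2‖ = 2.0147, so e_2 = (-0.7299, 0.2336, 0.6424).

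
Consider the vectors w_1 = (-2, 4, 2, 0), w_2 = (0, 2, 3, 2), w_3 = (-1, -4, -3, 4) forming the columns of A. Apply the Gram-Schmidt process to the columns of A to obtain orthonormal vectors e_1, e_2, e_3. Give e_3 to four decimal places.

e_3 = (-0.6096, -0.1143, -0.3810, 0.6857)

w_1 = (-2, 4, 2, 0); ‖w_1‖ = 4.8990, so e_1 = (-0.4082, 0.8165, 0.4082, 0.0000).
e_1·w_2 = (-0.4082)·0 + 0.8165·2 + 0.4082·3 + 0.0000·2 = 2.8577.
u_2 = w_2 − 2.8577·e_1 = (1.1667, -0.3333, 1.8333, 2.0000).
‖u_2‖ = 2.9721, so e_2 = (0.3925, -0.1122, 0.6168, 0.6729).
e_1·w_3 = (-0.4082)·(-1) + 0.8165·(-4) + 0.4082·(-3) + 0.0000·4 = -4.0825; e_2·w_3 = 0.3925·(-1) + (-0.1122)·(-4) + 0.6168·(-3) + 0.6729·4 = 0.8972.
u_3 = w_3 + 4.0825·e_1 − 0.8972·e_2 = (-3.0189, -0.5660, -1.8868, 3.3962).
‖u_3‖ = 4.9526, so e_3 = (-0.6096, -0.1143, -0.3810, 0.6857).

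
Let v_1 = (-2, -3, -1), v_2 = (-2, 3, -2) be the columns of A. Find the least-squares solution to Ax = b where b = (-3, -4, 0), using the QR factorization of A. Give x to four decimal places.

e_1 = v_1/‖v_1‖ = (-2, -3, -1)/3.7417 = (-0.5345, -0.8018, -0.2673).
r_{12} = e_1·v_2 = -0.8018.
u_2 = v_2 + 0.8018·e_1 = (-2.4286, 2.3571, -2.2143).
‖u_2‖ = 4.0444, so e_2 = (-0.6005, 0.5828, -0.5475).
Qᵀb = (4.8107, -0.5298).
Back-substitute: x_2 = -0.5298/4.0444 = -0.1310.
x_1 = (4.8107 + 0.8018·(-0.1310))/3.7417 = 1.2576.

x = (1.2576, -0.1310)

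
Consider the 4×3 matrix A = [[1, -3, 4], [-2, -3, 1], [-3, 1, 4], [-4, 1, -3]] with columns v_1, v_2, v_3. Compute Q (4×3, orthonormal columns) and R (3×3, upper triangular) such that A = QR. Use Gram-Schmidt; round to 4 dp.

v_1 = (1, -2, -3, -4); ‖v_1‖ = 5.4772, so e_1 = (0.1826, -0.3651, -0.5477, -0.7303).
e_1·v_2 = 0.1826·(-3) + (-0.3651)·(-3) + (-0.5477)·1 + (-0.7303)·1 = -0.7303.
u_2 = v_2 + 0.7303·e_1 = (-2.8667, -3.2667, 0.6000, 0.4667).
‖u_2‖ = 4.4121, so e_2 = (-0.6497, -0.7404, 0.1360, 0.1058).
e_1·v_3 = 0.1826·4 + (-0.3651)·1 + (-0.5477)·4 + (-0.7303)·(-3) = 0.3651; e_2·v_3 = (-0.6497)·4 + (-0.7404)·1 + 0.1360·4 + 0.1058·(-3) = -3.1126.
u_3 = v_3 − 0.3651·e_1 + 3.1126·e_2 = (1.9110, -1.1712, 4.6233, -2.4041).
‖u_3‖ = 5.6726, so e_3 = (0.3369, -0.2065, 0.8150, -0.4238).

Q = [[0.1826, -0.6497, 0.3369], [-0.3651, -0.7404, -0.2065], [-0.5477, 0.1360, 0.8150], [-0.7303, 0.1058, -0.4238]], R = [[5.4772, -0.7303, 0.3651], [0.0000, 4.4121, -3.1126], [0.0000, 0.0000, 5.6726]]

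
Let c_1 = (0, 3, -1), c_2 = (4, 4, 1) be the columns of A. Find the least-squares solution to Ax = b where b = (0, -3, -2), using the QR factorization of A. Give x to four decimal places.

x = (-0.3684, -0.3014)

c_1 = (0, 3, -1); ‖c_1‖ = 3.1623, so e_1 = (0.0000, 0.9487, -0.3162).
e_1·c_2 = 0.0000·4 + 0.9487·4 + (-0.3162)·1 = 3.4785.
u_2 = c_2 − 3.4785·e_1 = (4.0000, 0.7000, 2.1000).
‖u_2‖ = 4.5717, so e_2 = (0.8750, 0.1531, 0.4594).
Qᵀb = (-2.2136, -1.3781).
Back-substitute: x_2 = -1.3781/4.5717 = -0.3014.
x_1 = (-2.2136 − 3.4785·(-0.3014))/3.1623 = -0.3684.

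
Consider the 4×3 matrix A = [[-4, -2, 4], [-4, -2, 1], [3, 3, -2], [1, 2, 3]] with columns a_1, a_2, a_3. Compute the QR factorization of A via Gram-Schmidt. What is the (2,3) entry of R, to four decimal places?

r_{23} = 2.5074

e_1 = a_1/‖a_1‖ = (-4, -4, 3, 1)/6.4807 = (-0.6172, -0.6172, 0.4629, 0.1543).
r_{12} = e_1·a_2 = 4.1662.
u_2 = a_2 − 4.1662·e_1 = (0.5714, 0.5714, 1.0714, 1.3571).
‖u_2‖ = 1.9086, so e_2 = (0.2994, 0.2994, 0.5614, 0.7111).
r_{23} = e_2·a_3 = 2.5074.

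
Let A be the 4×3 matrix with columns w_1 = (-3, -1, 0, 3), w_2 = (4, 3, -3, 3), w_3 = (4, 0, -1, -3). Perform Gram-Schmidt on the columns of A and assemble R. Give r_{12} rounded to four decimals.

r_{12} = -1.3765

e_1 = w_1/‖w_1‖ = (-3, -1, 0, 3)/4.3589 = (-0.6882, -0.2294, 0.0000, 0.6882).
r_{12} = e_1·w_2 = -1.3765.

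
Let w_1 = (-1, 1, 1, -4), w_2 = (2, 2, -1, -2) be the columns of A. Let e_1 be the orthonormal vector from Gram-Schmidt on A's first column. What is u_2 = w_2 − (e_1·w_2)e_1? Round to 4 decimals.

u_2 = (2.3684, 1.6316, -1.3684, -0.5263)

w_1 = (-1, 1, 1, -4); ‖w_1‖ = 4.3589, so e_1 = (-0.2294, 0.2294, 0.2294, -0.9177).
e_1·w_2 = (-0.2294)·2 + 0.2294·2 + 0.2294·(-1) + (-0.9177)·(-2) = 1.6059.
u_2 = w_2 − 1.6059·e_1 = (2.3684, 1.6316, -1.3684, -0.5263).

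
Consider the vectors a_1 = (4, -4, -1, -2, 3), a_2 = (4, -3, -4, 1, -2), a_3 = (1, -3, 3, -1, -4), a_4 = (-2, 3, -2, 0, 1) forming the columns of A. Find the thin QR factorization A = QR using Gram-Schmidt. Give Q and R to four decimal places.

Q = [[0.5898, 0.3306, 0.0632, -0.2214], [-0.5898, -0.1578, -0.4360, 0.1227], [-0.1474, -0.6011, 0.6351, -0.4049], [-0.2949, 0.3532, -0.2147, -0.8453], [0.4423, -0.6162, -0.5971, -0.2397]], R = [[6.7823, 3.5386, 0.4423, -2.2116], [0.0000, 5.7860, 1.1121, -0.5485], [0.0000, 0.0000, 5.8794, -3.3016], [0.0000, 0.0000, 0.0000, 1.3809]]

a_1 = (4, -4, -1, -2, 3); ‖a_1‖ = 6.7823, so q_1 = (0.5898, -0.5898, -0.1474, -0.2949, 0.4423).
q_1·a_2 = 0.5898·4 + (-0.5898)·(-3) + (-0.1474)·(-4) + (-0.2949)·1 + 0.4423·(-2) = 3.5386.
u_2 = a_2 − 3.5386·q_1 = (1.9130, -0.9130, -3.4783, 2.0435, -3.5652).
‖u_2‖ = 5.7860, so q_2 = (0.3306, -0.1578, -0.6011, 0.3532, -0.6162).
q_1·a_3 = 0.5898·1 + (-0.5898)·(-3) + (-0.1474)·3 + (-0.2949)·(-1) + 0.4423·(-4) = 0.4423; q_2·a_3 = 0.3306·1 + (-0.1578)·(-3) + (-0.6011)·3 + 0.3532·(-1) + (-0.6162)·(-4) = 1.1121.
u_3 = a_3 − 0.4423·q_1 − 1.1121·q_2 = (0.3714, -2.5636, 3.7338, -1.2623, -3.5104).
‖u_3‖ = 5.8794, so q_3 = (0.0632, -0.4360, 0.6351, -0.2147, -0.5971).
q_1·a_4 = 0.5898·(-2) + (-0.5898)·3 + (-0.1474)·(-2) + (-0.2949)·0 + 0.4423·1 = -2.2116; q_2·a_4 = 0.3306·(-2) + (-0.1578)·3 + (-0.6011)·(-2) + 0.3532·0 + (-0.6162)·1 = -0.5485; q_3·a_4 = 0.0632·(-2) + (-0.4360)·3 + 0.6351·(-2) + (-0.2147)·0 + (-0.5971)·1 = -3.3016.
u_4 = a_4 + 2.2116·q_1 + 0.5485·q_2 + 3.3016·q_3 = (-0.3057, 0.1695, -0.5591, -1.1673, -0.3310).
‖u_4‖ = 1.3809, so q_4 = (-0.2214, 0.1227, -0.4049, -0.8453, -0.2397).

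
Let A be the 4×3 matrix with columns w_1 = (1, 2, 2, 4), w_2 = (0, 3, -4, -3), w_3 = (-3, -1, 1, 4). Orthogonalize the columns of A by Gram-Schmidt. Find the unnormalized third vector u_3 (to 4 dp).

u_3 = (-3.2691, -0.1942, -1.3303, 1.5795)

e_1 = w_1/‖w_1‖ = (1, 2, 2, 4)/5.0000 = (0.2000, 0.4000, 0.4000, 0.8000).
r_{12} = e_1·w_2 = -2.8000.
u_2 = w_2 + 2.8000·e_1 = (0.5600, 4.1200, -2.8800, -0.7600).
‖u_2‖ = 5.1147, so e_2 = (0.1095, 0.8055, -0.5631, -0.1486).
r_{13} = e_1·w_3 = 2.6000; r_{23} = e_2·w_3 = -2.2914.
u_3 = w_3 − 2.6000·e_1 + 2.2914·e_2 = (-3.2691, -0.1942, -1.3303, 1.5795).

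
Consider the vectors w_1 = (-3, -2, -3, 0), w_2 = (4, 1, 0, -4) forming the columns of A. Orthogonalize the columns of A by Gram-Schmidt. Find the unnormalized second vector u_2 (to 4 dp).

u_2 = (2.0909, -0.2727, -1.9091, -4.0000)

q_1 = w_1/‖w_1‖ = (-3, -2, -3, 0)/4.6904 = (-0.6396, -0.4264, -0.6396, 0.0000).
r_{12} = q_1·w_2 = -2.9848.
u_2 = w_2 + 2.9848·q_1 = (2.0909, -0.2727, -1.9091, -4.0000).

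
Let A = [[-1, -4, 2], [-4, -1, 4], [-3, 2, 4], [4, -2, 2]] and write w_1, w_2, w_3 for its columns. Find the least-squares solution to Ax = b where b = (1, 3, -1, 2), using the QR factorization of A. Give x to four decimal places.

x = (0.0462, -0.4154, 0.2923)

w_1 = (-1, -4, -3, 4); ‖w_1‖ = 6.4807, so q_1 = (-0.1543, -0.6172, -0.4629, 0.6172).
q_1·w_2 = (-0.1543)·(-4) + (-0.6172)·(-1) + (-0.4629)·2 + 0.6172·(-2) = -0.9258.
u_2 = w_2 + 0.9258·q_1 = (-4.1429, -1.5714, 1.5714, -1.4286).
‖u_2‖ = 4.9135, so q_2 = (-0.8432, -0.3198, 0.3198, -0.2907).
q_1·w_3 = (-0.1543)·2 + (-0.6172)·4 + (-0.4629)·4 + 0.6172·2 = -3.3947; q_2·w_3 = (-0.8432)·2 + (-0.3198)·4 + 0.3198·4 + (-0.2907)·2 = -2.2678.
u_3 = w_3 + 3.3947·q_1 + 2.2678·q_2 = (-0.4359, 1.1795, 3.1538, 3.4359).
‖u_3‖ = 4.8305, so q_3 = (-0.0902, 0.2442, 0.6529, 0.7113).
Qᵀb = (-0.3086, -2.7039, 1.4120).
Back-substitute: x_3 = 1.4120/4.8305 = 0.2923.
x_2 = (-2.7039 + 2.2678·0.2923)/4.9135 = -0.4154.
x_1 = (-0.3086 + 0.9258·(-0.4154) + 3.3947·0.2923)/6.4807 = 0.0462.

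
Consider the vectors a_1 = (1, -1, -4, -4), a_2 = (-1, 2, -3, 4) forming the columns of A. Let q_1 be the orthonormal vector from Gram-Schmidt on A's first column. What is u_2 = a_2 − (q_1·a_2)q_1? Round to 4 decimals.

u_2 = (-0.7941, 1.7941, -3.8235, 3.1765)

a_1 = (1, -1, -4, -4); ‖a_1‖ = 5.8310, so q_1 = (0.1715, -0.1715, -0.6860, -0.6860).
q_1·a_2 = 0.1715·(-1) + (-0.1715)·2 + (-0.6860)·(-3) + (-0.6860)·4 = -1.2005.
u_2 = a_2 + 1.2005·q_1 = (-0.7941, 1.7941, -3.8235, 3.1765).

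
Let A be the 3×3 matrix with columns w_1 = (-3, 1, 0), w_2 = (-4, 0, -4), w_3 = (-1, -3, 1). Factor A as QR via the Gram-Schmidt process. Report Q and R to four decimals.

w_1 = (-3, 1, 0); ‖w_1‖ = 3.1623, so e_1 = (-0.9487, 0.3162, 0.0000).
e_1·w_2 = (-0.9487)·(-4) + 0.3162·0 + 0.0000·(-4) = 3.7947.
u_2 = w_2 − 3.7947·e_1 = (-0.4000, -1.2000, -4.0000).
‖u_2‖ = 4.1952, so e_2 = (-0.0953, -0.2860, -0.9535).
e_1·w_3 = (-0.9487)·(-1) + 0.3162·(-3) + 0.0000·1 = 0.0000; e_2·w_3 = (-0.0953)·(-1) + (-0.2860)·(-3) + (-0.9535)·1 = 0.0000.
u_3 = w_3 + 0.0000·e_1 − 0.0000·e_2 = (-1.0000, -3.0000, 1.0000).
‖u_3‖ = 3.3166, so e_3 = (-0.3015, -0.9045, 0.3015).

Q = [[-0.9487, -0.0953, -0.3015], [0.3162, -0.2860, -0.9045], [0.0000, -0.9535, 0.3015]], R = [[3.1623, 3.7947, 0.0000], [0.0000, 4.1952, 0.0000], [0.0000, 0.0000, 3.3166]]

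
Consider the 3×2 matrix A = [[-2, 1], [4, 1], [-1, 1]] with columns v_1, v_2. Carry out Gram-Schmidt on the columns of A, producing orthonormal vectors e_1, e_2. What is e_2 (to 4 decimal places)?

v_1 = (-2, 4, -1); ‖v_1‖ = 4.5826, so e_1 = (-0.4364, 0.8729, -0.2182).
e_1·v_2 = (-0.4364)·1 + 0.8729·1 + (-0.2182)·1 = 0.2182.
u_2 = v_2 − 0.2182·e_1 = (1.0952, 0.8095, 1.0476).
‖u_2‖ = 1.7182, so e_2 = (0.6374, 0.4711, 0.6097).

e_2 = (0.6374, 0.4711, 0.6097)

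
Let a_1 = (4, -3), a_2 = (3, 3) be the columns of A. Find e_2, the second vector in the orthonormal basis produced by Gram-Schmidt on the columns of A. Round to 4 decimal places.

e_2 = (0.6000, 0.8000)

e_1 = a_1/‖a_1‖ = (4, -3)/5.0000 = (0.8000, -0.6000).
r_{12} = e_1·a_2 = 0.6000.
u_2 = a_2 − 0.6000·e_1 = (2.5200, 3.3600).
‖u_2‖ = 4.2000, so e_2 = (0.6000, 0.8000).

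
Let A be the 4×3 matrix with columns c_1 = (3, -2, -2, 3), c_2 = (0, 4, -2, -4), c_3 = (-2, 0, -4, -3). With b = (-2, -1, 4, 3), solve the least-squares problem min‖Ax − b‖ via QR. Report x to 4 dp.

x = (-0.6879, -0.7747, -0.3559)

c_1 = (3, -2, -2, 3); ‖c_1‖ = 5.0990, so q_1 = (0.5883, -0.3922, -0.3922, 0.5883).
q_1·c_2 = 0.5883·0 + (-0.3922)·4 + (-0.3922)·(-2) + 0.5883·(-4) = -3.1379.
u_2 = c_2 + 3.1379·q_1 = (1.8462, 2.7692, -3.2308, -2.1538).
‖u_2‖ = 5.1141, so q_2 = (0.3610, 0.5415, -0.6317, -0.4212).
q_1·c_3 = 0.5883·(-2) + (-0.3922)·0 + (-0.3922)·(-4) + 0.5883·(-3) = -1.3728; q_2·c_3 = 0.3610·(-2) + 0.5415·0 + (-0.6317)·(-4) + (-0.4212)·(-3) = 3.0684.
u_3 = c_3 + 1.3728·q_1 − 3.0684·q_2 = (-2.3000, -2.2000, -2.6000, -0.9000).
‖u_3‖ = 4.2071, so q_3 = (-0.5467, -0.5229, -0.6180, -0.2139).
Qᵀb = (-0.5883, -5.0539, -1.4975).
Back-substitute: x_3 = -1.4975/4.2071 = -0.3559.
x_2 = (-5.0539 − 3.0684·(-0.3559))/5.1141 = -0.7747.
x_1 = (-0.5883 + 3.1379·(-0.7747) + 1.3728·(-0.3559))/5.0990 = -0.6879.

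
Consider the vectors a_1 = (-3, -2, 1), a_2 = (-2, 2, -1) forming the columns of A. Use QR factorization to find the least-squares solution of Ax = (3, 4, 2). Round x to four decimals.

a_1 = (-3, -2, 1); ‖a_1‖ = 3.7417, so e_1 = (-0.8018, -0.5345, 0.2673).
e_1·a_2 = (-0.8018)·(-2) + (-0.5345)·2 + 0.2673·(-1) = 0.2673.
u_2 = a_2 − 0.2673·e_1 = (-1.7857, 2.1429, -1.0714).
‖u_2‖ = 2.9881, so e_2 = (-0.5976, 0.7171, -0.3586).
Qᵀb = (-4.0089, 0.3586).
Back-substitute: x_2 = 0.3586/2.9881 = 0.1200.
x_1 = (-4.0089 − 0.2673·0.1200)/3.7417 = -1.0800.

x = (-1.0800, 0.1200)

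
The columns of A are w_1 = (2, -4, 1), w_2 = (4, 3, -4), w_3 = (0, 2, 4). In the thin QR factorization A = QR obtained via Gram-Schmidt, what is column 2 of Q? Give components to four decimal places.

q_2 = (0.7730, 0.2396, -0.5875)

q_1 = w_1/‖w_1‖ = (2, -4, 1)/4.5826 = (0.4364, -0.8729, 0.2182).
r_{12} = q_1·w_2 = -1.7457.
u_2 = w_2 + 1.7457·q_1 = (4.7619, 1.4762, -3.6190).
‖u_2‖ = 6.1606, so q_2 = (0.7730, 0.2396, -0.5875).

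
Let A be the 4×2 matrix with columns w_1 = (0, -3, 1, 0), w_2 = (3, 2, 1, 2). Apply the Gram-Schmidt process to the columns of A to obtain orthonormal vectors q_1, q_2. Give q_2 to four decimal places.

w_1 = (0, -3, 1, 0); ‖w_1‖ = 3.1623, so q_1 = (0.0000, -0.9487, 0.3162, 0.0000).
q_1·w_2 = 0.0000·3 + (-0.9487)·2 + 0.3162·1 + 0.0000·2 = -1.5811.
u_2 = w_2 + 1.5811·q_1 = (3.0000, 0.5000, 1.5000, 2.0000).
‖u_2‖ = 3.9370, so q_2 = (0.7620, 0.1270, 0.3810, 0.5080).

q_2 = (0.7620, 0.1270, 0.3810, 0.5080)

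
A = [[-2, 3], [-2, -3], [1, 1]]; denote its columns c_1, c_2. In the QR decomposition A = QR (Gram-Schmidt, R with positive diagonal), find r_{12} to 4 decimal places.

r_{12} = 0.3333

q_1 = c_1/‖c_1‖ = (-2, -2, 1)/3.0000 = (-0.6667, -0.6667, 0.3333).
r_{12} = q_1·c_2 = 0.3333.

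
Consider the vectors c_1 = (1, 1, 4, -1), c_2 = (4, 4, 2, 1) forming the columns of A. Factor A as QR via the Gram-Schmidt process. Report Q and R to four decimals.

Q = [[0.2294, 0.6401], [0.2294, 0.6401], [0.9177, -0.2309], [-0.2294, 0.3568]], R = [[4.3589, 3.4412], [0.0000, 5.0158]]

c_1 = (1, 1, 4, -1); ‖c_1‖ = 4.3589, so q_1 = (0.2294, 0.2294, 0.9177, -0.2294).
q_1·c_2 = 0.2294·4 + 0.2294·4 + 0.9177·2 + (-0.2294)·1 = 3.4412.
u_2 = c_2 − 3.4412·q_1 = (3.2105, 3.2105, -1.1579, 1.7895).
‖u_2‖ = 5.0158, so q_2 = (0.6401, 0.6401, -0.2309, 0.3568).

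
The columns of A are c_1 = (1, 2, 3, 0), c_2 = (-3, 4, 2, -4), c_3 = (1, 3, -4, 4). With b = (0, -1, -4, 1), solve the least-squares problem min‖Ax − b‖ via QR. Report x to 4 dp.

x = (-0.8584, -0.0509, 0.2844)

c_1 = (1, 2, 3, 0); ‖c_1‖ = 3.7417, so q_1 = (0.2673, 0.5345, 0.8018, 0.0000).
q_1·c_2 = 0.2673·(-3) + 0.5345·4 + 0.8018·2 + 0.0000·(-4) = 2.9399.
u_2 = c_2 − 2.9399·q_1 = (-3.7857, 2.4286, -0.3571, -4.0000).
‖u_2‖ = 6.0297, so q_2 = (-0.6278, 0.4028, -0.0592, -0.6634).
q_1·c_3 = 0.2673·1 + 0.5345·3 + 0.8018·(-4) + 0.0000·4 = -1.3363; q_2·c_3 = (-0.6278)·1 + 0.4028·3 + (-0.0592)·(-4) + (-0.6634)·4 = -1.8362.
u_3 = c_3 + 1.3363·q_1 + 1.8362·q_2 = (0.2043, 4.4538, -3.0373, 2.7819).
‖u_3‖ = 6.0698, so q_3 = (0.0337, 0.7338, -0.5004, 0.4583).
Qᵀb = (-3.7417, -0.8292, 1.7261).
Back-substitute: x_3 = 1.7261/6.0698 = 0.2844.
x_2 = (-0.8292 + 1.8362·0.2844)/6.0297 = -0.0509.
x_1 = (-3.7417 − 2.9399·(-0.0509) + 1.3363·0.2844)/3.7417 = -0.8584.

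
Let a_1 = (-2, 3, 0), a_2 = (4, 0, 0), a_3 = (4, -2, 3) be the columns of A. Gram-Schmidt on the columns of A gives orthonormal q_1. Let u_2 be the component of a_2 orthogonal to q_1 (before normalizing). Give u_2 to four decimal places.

a_1 = (-2, 3, 0); ‖a_1‖ = 3.6056, so q_1 = (-0.5547, 0.8321, 0.0000).
q_1·a_2 = (-0.5547)·4 + 0.8321·0 + 0.0000·0 = -2.2188.
u_2 = a_2 + 2.2188·q_1 = (2.7692, 1.8462, 0.0000).

u_2 = (2.7692, 1.8462, 0.0000)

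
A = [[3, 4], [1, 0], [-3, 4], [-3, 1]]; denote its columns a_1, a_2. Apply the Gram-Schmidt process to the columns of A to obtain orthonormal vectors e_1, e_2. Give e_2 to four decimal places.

a_1 = (3, 1, -3, -3); ‖a_1‖ = 5.2915, so e_1 = (0.5669, 0.1890, -0.5669, -0.5669).
e_1·a_2 = 0.5669·4 + 0.1890·0 + (-0.5669)·4 + (-0.5669)·1 = -0.5669.
u_2 = a_2 + 0.5669·e_1 = (4.3214, 0.1071, 3.6786, 0.6786).
‖u_2‖ = 5.7165, so e_2 = (0.7560, 0.0187, 0.6435, 0.1187).

e_2 = (0.7560, 0.0187, 0.6435, 0.1187)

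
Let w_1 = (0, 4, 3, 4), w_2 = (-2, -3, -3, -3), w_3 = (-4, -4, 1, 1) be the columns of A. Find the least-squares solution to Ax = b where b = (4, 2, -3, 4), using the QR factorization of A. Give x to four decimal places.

q_1 = w_1/‖w_1‖ = (0, 4, 3, 4)/6.4031 = (0.0000, 0.6247, 0.4685, 0.6247).
r_{12} = q_1·w_2 = -5.1537.
u_2 = w_2 + 5.1537·q_1 = (-2.0000, 0.2195, -0.5854, 0.2195).
‖u_2‖ = 2.1069, so q_2 = (-0.9493, 0.1042, -0.2778, 0.1042).
r_{13} = q_1·w_3 = -1.4056; r_{23} = q_2·w_3 = 3.2067.
u_3 = w_3 + 1.4056·q_1 − 3.2067·q_2 = (-0.9560, -3.4560, 2.5495, 1.5440).
‖u_3‖ = 4.6628, so q_3 = (-0.2050, -0.7412, 0.5468, 0.3311).
Qᵀb = (2.3426, -2.3384, -2.6183).
Back-substitute: x_3 = -2.6183/4.6628 = -0.5615.
x_2 = (-2.3384 − 3.2067·(-0.5615))/2.1069 = -0.2552.
x_1 = (2.3426 + 5.1537·(-0.2552) + 1.4056·(-0.5615))/6.4031 = 0.0371.

x = (0.0371, -0.2552, -0.5615)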